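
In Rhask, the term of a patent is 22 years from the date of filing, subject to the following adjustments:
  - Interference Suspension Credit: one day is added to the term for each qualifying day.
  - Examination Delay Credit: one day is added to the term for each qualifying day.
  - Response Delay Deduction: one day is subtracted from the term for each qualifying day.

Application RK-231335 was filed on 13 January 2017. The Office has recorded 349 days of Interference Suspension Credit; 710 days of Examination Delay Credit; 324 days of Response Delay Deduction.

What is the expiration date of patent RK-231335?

January 17, 2041

Base term: filing date + 22 years → 13 January 2039.
Interference Suspension Credit: +349 days → 28 December 2039.
Examination Delay Credit: +710 days → 7 December 2041.
Response Delay Deduction: −324 days → 17 January 2041.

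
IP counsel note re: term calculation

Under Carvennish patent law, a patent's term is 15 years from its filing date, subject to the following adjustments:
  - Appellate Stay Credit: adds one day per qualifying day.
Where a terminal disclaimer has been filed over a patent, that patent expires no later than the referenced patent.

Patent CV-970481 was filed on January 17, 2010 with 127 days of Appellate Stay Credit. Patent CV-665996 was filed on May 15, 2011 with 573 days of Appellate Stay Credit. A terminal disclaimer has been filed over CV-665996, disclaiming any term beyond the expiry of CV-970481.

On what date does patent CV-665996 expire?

Natural term of CV-665996:
  Base: filing + 15 years → 15 May 2026.
  Appellate Stay Credit: +573 days → 9 December 2027.
Expiry of referenced patent CV-970481:
  Base: filing + 15 years → 17 January 2025.
  Appellate Stay Credit: +127 days → 24 May 2025.
Terminal disclaimer: CV-665996 expires on the earlier of 9 December 2027 and 24 May 2025.

May 24, 2025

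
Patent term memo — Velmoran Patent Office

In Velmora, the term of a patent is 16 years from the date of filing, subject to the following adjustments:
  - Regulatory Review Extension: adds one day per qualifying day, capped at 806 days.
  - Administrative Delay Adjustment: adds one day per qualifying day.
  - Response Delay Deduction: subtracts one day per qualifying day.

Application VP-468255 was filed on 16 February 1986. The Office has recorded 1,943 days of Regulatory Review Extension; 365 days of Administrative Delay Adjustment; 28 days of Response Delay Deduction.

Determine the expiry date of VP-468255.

2005-04-04

Base term: filing date + 16 years → 16 February 2002.
Regulatory Review Extension: 1943 days claimed exceeds the 806-day cap, so +806 days → 2 May 2004.
Administrative Delay Adjustment: +365 days → 2 May 2005.
Response Delay Deduction: −28 days → 4 April 2005.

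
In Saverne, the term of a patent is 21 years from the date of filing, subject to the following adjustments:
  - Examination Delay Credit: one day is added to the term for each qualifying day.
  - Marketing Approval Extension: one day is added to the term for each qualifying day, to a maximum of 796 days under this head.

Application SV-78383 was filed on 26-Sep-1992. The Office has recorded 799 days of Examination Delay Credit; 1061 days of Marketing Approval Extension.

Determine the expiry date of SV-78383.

2018-02-07

Base term: filing date + 21 years → 26 September 2013.
Examination Delay Credit: +799 days → 4 December 2015.
Marketing Approval Extension: 1061 days claimed exceeds the 796-day cap, so +796 days → 7 February 2018.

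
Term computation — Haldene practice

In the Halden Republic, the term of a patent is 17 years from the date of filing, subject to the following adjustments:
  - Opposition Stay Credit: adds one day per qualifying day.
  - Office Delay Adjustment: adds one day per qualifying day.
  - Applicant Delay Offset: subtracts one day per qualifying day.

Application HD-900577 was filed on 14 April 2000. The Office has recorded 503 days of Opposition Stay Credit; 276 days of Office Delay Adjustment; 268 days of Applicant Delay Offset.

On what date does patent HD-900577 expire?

September 7, 2018

Base term: filing date + 17 years → 14 April 2017.
Opposition Stay Credit: +503 days → 30 August 2018.
Office Delay Adjustment: +276 days → 2 June 2019.
Applicant Delay Offset: −268 days → 7 September 2018.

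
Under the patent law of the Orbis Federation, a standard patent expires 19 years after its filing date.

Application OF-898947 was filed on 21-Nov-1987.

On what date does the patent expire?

2006-11-21

Filing date + 19 years → 21 November 2006.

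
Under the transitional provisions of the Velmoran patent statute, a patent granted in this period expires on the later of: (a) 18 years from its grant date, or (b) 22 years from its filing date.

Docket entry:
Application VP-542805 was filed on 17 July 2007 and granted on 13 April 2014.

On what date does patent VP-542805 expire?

(a) grant + 18 years → 13 April 2032.
(b) filing + 22 years → 17 July 2029.
Later of the two: 13 April 2032.

April 13, 2032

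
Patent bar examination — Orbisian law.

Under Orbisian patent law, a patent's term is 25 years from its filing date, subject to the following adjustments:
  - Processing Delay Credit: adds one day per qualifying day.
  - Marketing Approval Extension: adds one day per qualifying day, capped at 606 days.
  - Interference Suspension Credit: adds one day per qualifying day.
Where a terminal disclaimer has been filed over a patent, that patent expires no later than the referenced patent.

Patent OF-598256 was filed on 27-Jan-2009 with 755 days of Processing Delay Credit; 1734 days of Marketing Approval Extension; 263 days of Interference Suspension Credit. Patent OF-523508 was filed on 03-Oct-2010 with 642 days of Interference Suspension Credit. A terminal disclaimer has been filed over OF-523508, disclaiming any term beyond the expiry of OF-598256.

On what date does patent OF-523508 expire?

Natural term of OF-523508:
  Base: filing + 25 years → 3 October 2035.
  Interference Suspension Credit: +642 days → 6 July 2037.
Expiry of referenced patent OF-598256:
  Base: filing + 25 years → 27 January 2034.
  Processing Delay Credit: +755 days → 21 February 2036.
  Marketing Approval Extension: 1734 days claimed exceeds the 606-day cap, so +606 days → 19 October 2037.
  Interference Suspension Credit: +263 days → 9 July 2038.
Terminal disclaimer: OF-523508 expires on the earlier of 6 July 2037 and 9 July 2038.

July 6, 2037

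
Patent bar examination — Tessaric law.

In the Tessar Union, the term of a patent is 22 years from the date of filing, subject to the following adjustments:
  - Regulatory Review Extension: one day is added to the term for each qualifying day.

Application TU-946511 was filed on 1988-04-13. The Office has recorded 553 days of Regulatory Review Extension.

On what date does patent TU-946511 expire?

Base term: filing date + 22 years → 13 April 2010.
Regulatory Review Extension: +553 days → 18 October 2011.

2011-10-18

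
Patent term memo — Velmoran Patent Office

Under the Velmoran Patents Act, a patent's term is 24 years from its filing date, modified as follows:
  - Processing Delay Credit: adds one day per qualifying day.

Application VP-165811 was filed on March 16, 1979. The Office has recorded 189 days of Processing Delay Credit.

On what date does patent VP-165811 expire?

September 21, 2003

Base term: filing date + 24 years → 16 March 2003.
Processing Delay Credit: +189 days → 21 September 2003.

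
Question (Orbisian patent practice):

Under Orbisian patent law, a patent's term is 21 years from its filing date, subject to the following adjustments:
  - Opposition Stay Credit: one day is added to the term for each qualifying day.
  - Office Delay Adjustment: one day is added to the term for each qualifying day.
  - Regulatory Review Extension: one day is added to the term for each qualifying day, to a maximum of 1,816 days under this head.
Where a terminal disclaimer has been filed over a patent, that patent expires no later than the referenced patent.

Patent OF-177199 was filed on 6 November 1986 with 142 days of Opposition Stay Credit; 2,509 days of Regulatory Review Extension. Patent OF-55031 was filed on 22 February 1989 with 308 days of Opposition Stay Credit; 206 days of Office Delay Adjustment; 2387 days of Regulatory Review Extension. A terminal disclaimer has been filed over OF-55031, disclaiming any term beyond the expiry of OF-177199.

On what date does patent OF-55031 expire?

March 17, 2013

Natural term of OF-55031:
  Base: filing + 21 years → 22 February 2010.
  Opposition Stay Credit: +308 days → 27 December 2010.
  Office Delay Adjustment: +206 days → 21 July 2011.
  Regulatory Review Extension: 2387 days claimed exceeds the 1816-day cap, so +1816 days → 10 July 2016.
Expiry of referenced patent OF-177199:
  Base: filing + 21 years → 6 November 2007.
  Opposition Stay Credit: +142 days → 27 March 2008.
  Regulatory Review Extension: 2509 days claimed exceeds the 1816-day cap, so +1816 days → 17 March 2013.
Terminal disclaimer: OF-55031 expires on the earlier of 10 July 2016 and 17 March 2013.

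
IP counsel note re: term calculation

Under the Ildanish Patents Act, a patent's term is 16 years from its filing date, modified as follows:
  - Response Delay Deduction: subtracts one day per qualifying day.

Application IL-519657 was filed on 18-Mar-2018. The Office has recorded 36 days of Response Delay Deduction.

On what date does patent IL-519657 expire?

2034-02-10

Base term: filing date + 16 years → 18 March 2034.
Response Delay Deduction: −36 days → 10 February 2034.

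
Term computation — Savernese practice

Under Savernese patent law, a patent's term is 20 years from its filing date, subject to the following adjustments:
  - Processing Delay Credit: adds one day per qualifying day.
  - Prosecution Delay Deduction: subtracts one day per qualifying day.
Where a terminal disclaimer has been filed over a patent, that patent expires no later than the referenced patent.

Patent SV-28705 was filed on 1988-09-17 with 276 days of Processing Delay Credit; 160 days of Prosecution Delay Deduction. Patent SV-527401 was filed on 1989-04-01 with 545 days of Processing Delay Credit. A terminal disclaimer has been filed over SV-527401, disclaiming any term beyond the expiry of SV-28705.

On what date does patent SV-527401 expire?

Natural term of SV-527401:
  Base: filing + 20 years → 1 April 2009.
  Processing Delay Credit: +545 days → 28 September 2010.
Expiry of referenced patent SV-28705:
  Base: filing + 20 years → 17 September 2008.
  Processing Delay Credit: +276 days → 20 June 2009.
  Prosecution Delay Deduction: −160 days → 11 January 2009.
Terminal disclaimer: SV-527401 expires on the earlier of 28 September 2010 and 11 January 2009.

January 11, 2009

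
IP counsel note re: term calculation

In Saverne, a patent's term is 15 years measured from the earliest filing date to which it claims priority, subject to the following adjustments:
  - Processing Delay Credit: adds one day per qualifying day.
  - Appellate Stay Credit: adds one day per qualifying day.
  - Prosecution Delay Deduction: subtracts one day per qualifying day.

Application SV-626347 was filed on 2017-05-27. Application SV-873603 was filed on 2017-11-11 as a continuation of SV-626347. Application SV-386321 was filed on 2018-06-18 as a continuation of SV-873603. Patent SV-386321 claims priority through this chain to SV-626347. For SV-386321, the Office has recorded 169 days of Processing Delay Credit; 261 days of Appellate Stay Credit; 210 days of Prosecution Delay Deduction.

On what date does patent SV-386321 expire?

2033-01-02

Earliest priority filing: 27 May 2017.
Base term: 27 May 2017 + 15 years → 27 May 2032.
Processing Delay Credit: +169 days → 12 November 2032.
Appellate Stay Credit: +261 days → 31 July 2033.
Prosecution Delay Deduction: −210 days → 2 January 2033.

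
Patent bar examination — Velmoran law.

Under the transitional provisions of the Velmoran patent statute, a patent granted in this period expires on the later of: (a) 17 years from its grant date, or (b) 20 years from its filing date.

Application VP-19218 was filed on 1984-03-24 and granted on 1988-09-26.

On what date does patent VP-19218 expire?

(a) grant + 17 years → 26 September 2005.
(b) filing + 20 years → 24 March 2004.
Later of the two: 26 September 2005.

2005-09-26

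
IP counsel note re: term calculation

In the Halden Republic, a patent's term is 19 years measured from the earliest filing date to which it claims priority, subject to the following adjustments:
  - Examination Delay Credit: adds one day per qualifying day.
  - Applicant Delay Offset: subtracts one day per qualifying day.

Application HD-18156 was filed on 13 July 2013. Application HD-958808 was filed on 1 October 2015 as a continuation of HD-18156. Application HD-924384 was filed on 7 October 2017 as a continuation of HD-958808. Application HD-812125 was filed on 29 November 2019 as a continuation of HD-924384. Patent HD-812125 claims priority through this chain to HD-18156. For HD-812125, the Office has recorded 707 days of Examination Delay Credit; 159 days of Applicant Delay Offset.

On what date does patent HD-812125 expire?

2034-01-12

Earliest priority filing: 13 July 2013.
Base term: 13 July 2013 + 19 years → 13 July 2032.
Examination Delay Credit: +707 days → 20 June 2034.
Applicant Delay Offset: −159 days → 12 January 2034.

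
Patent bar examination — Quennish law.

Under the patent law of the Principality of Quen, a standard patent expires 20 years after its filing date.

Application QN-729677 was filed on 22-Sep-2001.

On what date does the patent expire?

September 22, 2021

Filing date + 20 years → 22 September 2021.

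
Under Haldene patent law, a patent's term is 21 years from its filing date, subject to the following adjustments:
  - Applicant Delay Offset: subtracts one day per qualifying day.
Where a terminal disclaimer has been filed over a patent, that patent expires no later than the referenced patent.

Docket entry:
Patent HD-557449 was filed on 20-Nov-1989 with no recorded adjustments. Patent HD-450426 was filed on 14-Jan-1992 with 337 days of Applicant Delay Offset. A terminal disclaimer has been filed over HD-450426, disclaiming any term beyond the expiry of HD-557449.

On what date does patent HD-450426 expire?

Natural term of HD-450426:
  Base: filing + 21 years → 14 January 2013.
  Applicant Delay Offset: −337 days → 12 February 2012.
Expiry of referenced patent HD-557449:
  Base: filing + 21 years → 20 November 2010.
Terminal disclaimer: HD-450426 expires on the earlier of 12 February 2012 and 20 November 2010.

2010-11-20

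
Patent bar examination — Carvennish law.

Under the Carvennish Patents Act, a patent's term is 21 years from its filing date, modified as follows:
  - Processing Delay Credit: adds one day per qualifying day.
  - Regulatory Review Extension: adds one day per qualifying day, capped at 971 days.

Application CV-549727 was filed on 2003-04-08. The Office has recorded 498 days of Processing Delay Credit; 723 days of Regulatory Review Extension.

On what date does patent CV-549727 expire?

August 12, 2027

Base term: filing date + 21 years → 8 April 2024.
Processing Delay Credit: +498 days → 19 August 2025.
Regulatory Review Extension: 723 days (within the 971-day cap) → +723 days → 12 August 2027.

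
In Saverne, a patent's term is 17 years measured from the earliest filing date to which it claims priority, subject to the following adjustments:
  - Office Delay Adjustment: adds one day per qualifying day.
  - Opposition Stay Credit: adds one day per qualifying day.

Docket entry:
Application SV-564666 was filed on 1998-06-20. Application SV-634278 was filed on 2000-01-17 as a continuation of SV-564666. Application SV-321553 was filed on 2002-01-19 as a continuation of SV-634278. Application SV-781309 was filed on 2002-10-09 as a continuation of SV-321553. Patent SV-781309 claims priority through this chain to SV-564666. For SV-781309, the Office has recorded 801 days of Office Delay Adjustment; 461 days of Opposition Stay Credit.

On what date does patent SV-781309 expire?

December 3, 2018

Earliest priority filing: 20 June 1998.
Base term: 20 June 1998 + 17 years → 20 June 2015.
Office Delay Adjustment: +801 days → 29 August 2017.
Opposition Stay Credit: +461 days → 3 December 2018.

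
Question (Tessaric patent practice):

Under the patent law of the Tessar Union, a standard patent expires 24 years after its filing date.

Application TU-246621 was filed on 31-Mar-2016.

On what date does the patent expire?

Filing date + 24 years → 31 March 2040.

2040-03-31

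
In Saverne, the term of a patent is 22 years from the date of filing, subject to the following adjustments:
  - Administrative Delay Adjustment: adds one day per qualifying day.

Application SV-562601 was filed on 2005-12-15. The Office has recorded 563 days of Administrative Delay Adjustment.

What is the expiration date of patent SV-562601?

Base term: filing date + 22 years → 15 December 2027.
Administrative Delay Adjustment: +563 days → 30 June 2029.

2029-06-30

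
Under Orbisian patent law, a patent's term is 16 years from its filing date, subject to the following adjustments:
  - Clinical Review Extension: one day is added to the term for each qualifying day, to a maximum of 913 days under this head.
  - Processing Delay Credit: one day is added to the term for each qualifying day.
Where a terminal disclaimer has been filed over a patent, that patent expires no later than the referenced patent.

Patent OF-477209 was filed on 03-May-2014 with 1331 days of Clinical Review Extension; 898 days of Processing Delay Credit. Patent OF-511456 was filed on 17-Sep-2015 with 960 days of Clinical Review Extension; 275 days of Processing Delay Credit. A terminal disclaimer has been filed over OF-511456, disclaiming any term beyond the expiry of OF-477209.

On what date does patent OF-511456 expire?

December 18, 2034

Natural term of OF-511456:
  Base: filing + 16 years → 17 September 2031.
  Clinical Review Extension: 960 days claimed exceeds the 913-day cap, so +913 days → 18 March 2034.
  Processing Delay Credit: +275 days → 18 December 2034.
Expiry of referenced patent OF-477209:
  Base: filing + 16 years → 3 May 2030.
  Clinical Review Extension: 1331 days claimed exceeds the 913-day cap, so +913 days → 1 November 2032.
  Processing Delay Credit: +898 days → 18 April 2035.
Terminal disclaimer: OF-511456 expires on the earlier of 18 December 2034 and 18 April 2035.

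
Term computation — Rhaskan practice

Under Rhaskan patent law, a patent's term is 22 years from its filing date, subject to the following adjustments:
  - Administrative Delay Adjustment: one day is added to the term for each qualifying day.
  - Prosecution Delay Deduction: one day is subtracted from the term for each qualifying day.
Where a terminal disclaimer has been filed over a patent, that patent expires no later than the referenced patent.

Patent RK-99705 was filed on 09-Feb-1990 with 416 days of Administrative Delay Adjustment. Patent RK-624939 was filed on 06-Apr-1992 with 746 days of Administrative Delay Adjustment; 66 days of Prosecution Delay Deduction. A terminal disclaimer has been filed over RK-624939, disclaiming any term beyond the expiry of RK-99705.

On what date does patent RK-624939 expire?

2013-03-31

Natural term of RK-624939:
  Base: filing + 22 years → 6 April 2014.
  Administrative Delay Adjustment: +746 days → 21 April 2016.
  Prosecution Delay Deduction: −66 days → 15 February 2016.
Expiry of referenced patent RK-99705:
  Base: filing + 22 years → 9 February 2012.
  Administrative Delay Adjustment: +416 days → 31 March 2013.
Terminal disclaimer: RK-624939 expires on the earlier of 15 February 2016 and 31 March 2013.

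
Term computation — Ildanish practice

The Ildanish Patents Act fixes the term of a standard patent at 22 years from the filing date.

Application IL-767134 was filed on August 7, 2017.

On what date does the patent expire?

2039-08-07

Filing date + 22 years → 7 August 2039.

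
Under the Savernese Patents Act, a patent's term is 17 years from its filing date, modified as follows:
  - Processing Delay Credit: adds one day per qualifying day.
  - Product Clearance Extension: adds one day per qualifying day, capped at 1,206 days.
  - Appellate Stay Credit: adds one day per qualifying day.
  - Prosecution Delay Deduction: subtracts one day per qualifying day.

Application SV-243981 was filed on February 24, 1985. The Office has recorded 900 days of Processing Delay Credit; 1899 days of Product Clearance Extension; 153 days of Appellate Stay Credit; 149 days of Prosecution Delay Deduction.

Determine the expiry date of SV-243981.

Base term: filing date + 17 years → 24 February 2002.
Processing Delay Credit: +900 days → 12 August 2004.
Product Clearance Extension: 1899 days claimed exceeds the 1206-day cap, so +1206 days → 1 December 2007.
Appellate Stay Credit: +153 days → 2 May 2008.
Prosecution Delay Deduction: −149 days → 5 December 2007.

2007-12-05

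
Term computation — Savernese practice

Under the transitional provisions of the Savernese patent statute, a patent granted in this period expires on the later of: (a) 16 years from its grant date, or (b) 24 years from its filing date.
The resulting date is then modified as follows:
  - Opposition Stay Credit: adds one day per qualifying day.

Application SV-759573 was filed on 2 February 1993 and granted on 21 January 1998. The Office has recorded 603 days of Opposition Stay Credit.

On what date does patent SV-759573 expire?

2018-09-28

(a) grant + 16 years → 21 January 2014.
(b) filing + 24 years → 2 February 2017.
Later of the two: 2 February 2017.
Opposition Stay Credit: +603 days → 28 September 2018.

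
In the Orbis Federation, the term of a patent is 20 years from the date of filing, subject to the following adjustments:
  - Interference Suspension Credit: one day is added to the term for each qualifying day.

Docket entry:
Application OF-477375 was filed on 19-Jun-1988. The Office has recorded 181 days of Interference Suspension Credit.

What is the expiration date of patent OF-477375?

2008-12-17

Base term: filing date + 20 years → 19 June 2008.
Interference Suspension Credit: +181 days → 17 December 2008.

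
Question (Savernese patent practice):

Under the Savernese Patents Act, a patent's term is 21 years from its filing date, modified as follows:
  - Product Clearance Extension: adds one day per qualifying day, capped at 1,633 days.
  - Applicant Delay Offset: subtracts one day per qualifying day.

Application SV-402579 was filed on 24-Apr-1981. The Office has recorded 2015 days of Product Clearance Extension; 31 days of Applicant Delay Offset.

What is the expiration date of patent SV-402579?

Base term: filing date + 21 years → 24 April 2002.
Product Clearance Extension: 2015 days claimed exceeds the 1633-day cap, so +1633 days → 13 October 2006.
Applicant Delay Offset: −31 days → 12 September 2006.

September 12, 2006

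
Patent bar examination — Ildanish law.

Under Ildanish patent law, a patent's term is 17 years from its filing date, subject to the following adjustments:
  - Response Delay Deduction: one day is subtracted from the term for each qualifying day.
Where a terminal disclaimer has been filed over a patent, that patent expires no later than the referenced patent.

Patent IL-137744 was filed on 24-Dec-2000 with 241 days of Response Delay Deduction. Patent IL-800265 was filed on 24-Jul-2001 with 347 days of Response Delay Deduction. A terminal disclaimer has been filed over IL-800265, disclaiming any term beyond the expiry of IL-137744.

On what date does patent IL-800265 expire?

2017-04-27

Natural term of IL-800265:
  Base: filing + 17 years → 24 July 2018.
  Response Delay Deduction: −347 days → 11 August 2017.
Expiry of referenced patent IL-137744:
  Base: filing + 17 years → 24 December 2017.
  Response Delay Deduction: −241 days → 27 April 2017.
Terminal disclaimer: IL-800265 expires on the earlier of 11 August 2017 and 27 April 2017.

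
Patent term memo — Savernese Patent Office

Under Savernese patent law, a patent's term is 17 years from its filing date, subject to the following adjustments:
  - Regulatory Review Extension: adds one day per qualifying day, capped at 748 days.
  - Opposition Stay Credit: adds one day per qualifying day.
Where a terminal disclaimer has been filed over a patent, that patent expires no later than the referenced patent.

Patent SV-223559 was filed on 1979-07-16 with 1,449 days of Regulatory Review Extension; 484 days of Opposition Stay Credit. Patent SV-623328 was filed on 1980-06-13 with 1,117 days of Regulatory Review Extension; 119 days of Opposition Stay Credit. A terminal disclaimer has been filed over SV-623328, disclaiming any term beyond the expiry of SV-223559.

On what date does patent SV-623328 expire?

October 28, 1999

Natural term of SV-623328:
  Base: filing + 17 years → 13 June 1997.
  Regulatory Review Extension: 1117 days claimed exceeds the 748-day cap, so +748 days → 1 July 1999.
  Opposition Stay Credit: +119 days → 28 October 1999.
Expiry of referenced patent SV-223559:
  Base: filing + 17 years → 16 July 1996.
  Regulatory Review Extension: 1449 days claimed exceeds the 748-day cap, so +748 days → 3 August 1998.
  Opposition Stay Credit: +484 days → 30 November 1999.
Terminal disclaimer: SV-623328 expires on the earlier of 28 October 1999 and 30 November 1999.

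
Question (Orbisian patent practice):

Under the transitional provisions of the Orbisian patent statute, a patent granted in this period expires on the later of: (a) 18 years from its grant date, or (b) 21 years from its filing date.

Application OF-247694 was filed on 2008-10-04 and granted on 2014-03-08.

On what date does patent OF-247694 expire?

(a) grant + 18 years → 8 March 2032.
(b) filing + 21 years → 4 October 2029.
Later of the two: 8 March 2032.

2032-03-08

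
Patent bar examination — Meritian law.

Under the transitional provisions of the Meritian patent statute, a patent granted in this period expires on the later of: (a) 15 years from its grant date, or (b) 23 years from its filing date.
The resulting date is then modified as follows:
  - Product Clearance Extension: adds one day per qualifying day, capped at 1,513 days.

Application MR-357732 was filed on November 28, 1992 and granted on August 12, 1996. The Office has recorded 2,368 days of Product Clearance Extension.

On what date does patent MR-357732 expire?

2020-01-19

(a) grant + 15 years → 12 August 2011.
(b) filing + 23 years → 28 November 2015.
Later of the two: 28 November 2015.
Product Clearance Extension: 2368 days claimed exceeds the 1513-day cap, so +1513 days → 19 January 2020.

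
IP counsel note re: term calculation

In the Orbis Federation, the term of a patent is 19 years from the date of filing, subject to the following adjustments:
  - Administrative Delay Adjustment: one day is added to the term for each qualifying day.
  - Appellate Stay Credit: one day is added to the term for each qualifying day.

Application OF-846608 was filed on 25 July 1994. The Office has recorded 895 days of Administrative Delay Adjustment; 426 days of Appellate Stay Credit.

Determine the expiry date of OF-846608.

2017-03-07

Base term: filing date + 19 years → 25 July 2013.
Administrative Delay Adjustment: +895 days → 6 January 2016.
Appellate Stay Credit: +426 days → 7 March 2017.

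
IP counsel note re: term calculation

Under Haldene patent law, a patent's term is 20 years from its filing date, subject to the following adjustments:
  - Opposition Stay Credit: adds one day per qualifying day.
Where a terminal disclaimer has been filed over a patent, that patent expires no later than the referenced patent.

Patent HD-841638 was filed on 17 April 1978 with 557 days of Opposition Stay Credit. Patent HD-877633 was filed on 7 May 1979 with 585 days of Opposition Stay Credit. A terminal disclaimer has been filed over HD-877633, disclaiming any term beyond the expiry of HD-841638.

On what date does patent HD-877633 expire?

Natural term of HD-877633:
  Base: filing + 20 years → 7 May 1999.
  Opposition Stay Credit: +585 days → 12 December 2000.
Expiry of referenced patent HD-841638:
  Base: filing + 20 years → 17 April 1998.
  Opposition Stay Credit: +557 days → 26 October 1999.
Terminal disclaimer: HD-877633 expires on the earlier of 12 December 2000 and 26 October 1999.

1999-10-26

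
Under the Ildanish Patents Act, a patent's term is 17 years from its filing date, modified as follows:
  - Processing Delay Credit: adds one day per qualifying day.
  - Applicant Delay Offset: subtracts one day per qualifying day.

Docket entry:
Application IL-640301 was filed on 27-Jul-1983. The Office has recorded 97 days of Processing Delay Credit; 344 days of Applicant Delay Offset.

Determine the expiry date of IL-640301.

Base term: filing date + 17 years → 27 July 2000.
Processing Delay Credit: +97 days → 1 November 2000.
Applicant Delay Offset: −344 days → 23 November 1999.

November 23, 1999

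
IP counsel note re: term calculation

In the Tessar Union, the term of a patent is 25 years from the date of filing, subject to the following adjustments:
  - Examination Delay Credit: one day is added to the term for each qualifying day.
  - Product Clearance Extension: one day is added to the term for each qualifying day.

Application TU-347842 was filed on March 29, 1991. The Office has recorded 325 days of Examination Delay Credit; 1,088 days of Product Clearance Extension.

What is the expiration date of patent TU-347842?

Base term: filing date + 25 years → 29 March 2016.
Examination Delay Credit: +325 days → 17 February 2017.
Product Clearance Extension: +1088 days → 10 February 2020.

February 10, 2020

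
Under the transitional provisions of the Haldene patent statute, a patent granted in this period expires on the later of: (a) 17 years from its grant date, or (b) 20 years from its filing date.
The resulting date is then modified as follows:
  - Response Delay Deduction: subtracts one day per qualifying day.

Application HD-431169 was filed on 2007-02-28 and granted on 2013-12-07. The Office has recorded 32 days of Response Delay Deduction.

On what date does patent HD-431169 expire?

(a) grant + 17 years → 7 December 2030.
(b) filing + 20 years → 28 February 2027.
Later of the two: 7 December 2030.
Response Delay Deduction: −32 days → 5 November 2030.

November 5, 2030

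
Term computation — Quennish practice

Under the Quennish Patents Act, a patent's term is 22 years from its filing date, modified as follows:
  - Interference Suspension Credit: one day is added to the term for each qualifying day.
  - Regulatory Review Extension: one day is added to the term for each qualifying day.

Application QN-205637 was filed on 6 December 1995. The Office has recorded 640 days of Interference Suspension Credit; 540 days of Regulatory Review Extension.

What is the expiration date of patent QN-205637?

2021-02-28

Base term: filing date + 22 years → 6 December 2017.
Interference Suspension Credit: +640 days → 7 September 2019.
Regulatory Review Extension: +540 days → 28 February 2021.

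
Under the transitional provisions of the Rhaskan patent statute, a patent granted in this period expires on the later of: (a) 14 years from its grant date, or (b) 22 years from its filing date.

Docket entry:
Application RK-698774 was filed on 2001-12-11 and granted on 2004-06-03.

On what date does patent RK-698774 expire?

2023-12-11

(a) grant + 14 years → 3 June 2018.
(b) filing + 22 years → 11 December 2023.
Later of the two: 11 December 2023.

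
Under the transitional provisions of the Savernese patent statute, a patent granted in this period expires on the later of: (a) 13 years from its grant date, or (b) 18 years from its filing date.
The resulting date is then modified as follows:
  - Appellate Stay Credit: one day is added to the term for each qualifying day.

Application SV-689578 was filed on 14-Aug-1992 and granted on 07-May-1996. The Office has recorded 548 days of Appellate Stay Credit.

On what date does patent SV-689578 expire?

2012-02-13

(a) grant + 13 years → 7 May 2009.
(b) filing + 18 years → 14 August 2010.
Later of the two: 14 August 2010.
Appellate Stay Credit: +548 days → 13 February 2012.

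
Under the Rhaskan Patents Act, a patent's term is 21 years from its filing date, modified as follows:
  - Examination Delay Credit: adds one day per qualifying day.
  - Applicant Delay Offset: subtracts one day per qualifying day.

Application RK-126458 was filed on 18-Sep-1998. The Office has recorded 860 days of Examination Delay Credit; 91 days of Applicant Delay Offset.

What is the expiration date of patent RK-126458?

October 26, 2021

Base term: filing date + 21 years → 18 September 2019.
Examination Delay Credit: +860 days → 25 January 2022.
Applicant Delay Offset: −91 days → 26 October 2021.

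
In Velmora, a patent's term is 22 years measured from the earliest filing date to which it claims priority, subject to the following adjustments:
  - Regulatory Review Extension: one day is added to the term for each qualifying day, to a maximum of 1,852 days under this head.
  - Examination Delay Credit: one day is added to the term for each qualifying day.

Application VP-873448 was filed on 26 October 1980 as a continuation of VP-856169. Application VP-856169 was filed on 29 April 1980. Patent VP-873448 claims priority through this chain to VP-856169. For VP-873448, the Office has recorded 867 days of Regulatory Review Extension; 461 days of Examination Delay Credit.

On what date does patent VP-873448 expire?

December 17, 2005

Earliest priority filing: 29 April 1980.
Base term: 29 April 1980 + 22 years → 29 April 2002.
Regulatory Review Extension: 867 days (within the 1852-day cap) → +867 days → 12 September 2004.
Examination Delay Credit: +461 days → 17 December 2005.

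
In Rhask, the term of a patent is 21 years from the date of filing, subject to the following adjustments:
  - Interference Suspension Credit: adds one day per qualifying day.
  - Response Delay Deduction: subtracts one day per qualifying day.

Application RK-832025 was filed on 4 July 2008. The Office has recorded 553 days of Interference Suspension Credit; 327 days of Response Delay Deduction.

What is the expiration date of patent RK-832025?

February 15, 2030

Base term: filing date + 21 years → 4 July 2029.
Interference Suspension Credit: +553 days → 8 January 2031.
Response Delay Deduction: −327 days → 15 February 2030.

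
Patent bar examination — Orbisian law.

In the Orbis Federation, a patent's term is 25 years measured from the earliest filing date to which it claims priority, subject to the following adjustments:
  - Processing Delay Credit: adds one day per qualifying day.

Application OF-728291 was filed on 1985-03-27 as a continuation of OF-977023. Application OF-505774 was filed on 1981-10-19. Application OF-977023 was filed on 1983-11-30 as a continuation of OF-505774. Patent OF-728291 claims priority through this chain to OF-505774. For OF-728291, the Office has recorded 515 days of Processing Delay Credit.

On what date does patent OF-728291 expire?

March 17, 2008

Earliest priority filing: 19 October 1981.
Base term: 19 October 1981 + 25 years → 19 October 2006.
Processing Delay Credit: +515 days → 17 March 2008.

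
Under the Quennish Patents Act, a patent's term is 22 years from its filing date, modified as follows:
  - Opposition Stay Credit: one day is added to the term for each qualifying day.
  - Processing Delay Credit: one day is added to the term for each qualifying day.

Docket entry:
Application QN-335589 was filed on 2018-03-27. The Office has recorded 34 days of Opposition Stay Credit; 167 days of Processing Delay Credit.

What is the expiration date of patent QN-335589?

Base term: filing date + 22 years → 27 March 2040.
Opposition Stay Credit: +34 days → 30 April 2040.
Processing Delay Credit: +167 days → 14 October 2040.

October 14, 2040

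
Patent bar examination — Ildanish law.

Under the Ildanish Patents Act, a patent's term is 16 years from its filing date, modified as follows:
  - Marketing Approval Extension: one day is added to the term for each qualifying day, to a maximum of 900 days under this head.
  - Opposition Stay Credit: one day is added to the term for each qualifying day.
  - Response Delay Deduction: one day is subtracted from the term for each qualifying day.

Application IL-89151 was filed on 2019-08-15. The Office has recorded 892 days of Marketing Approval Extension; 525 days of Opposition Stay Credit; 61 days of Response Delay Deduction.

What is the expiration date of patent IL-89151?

Base term: filing date + 16 years → 15 August 2035.
Marketing Approval Extension: 892 days (within the 900-day cap) → +892 days → 23 January 2038.
Opposition Stay Credit: +525 days → 2 July 2039.
Response Delay Deduction: −61 days → 2 May 2039.

2039-05-02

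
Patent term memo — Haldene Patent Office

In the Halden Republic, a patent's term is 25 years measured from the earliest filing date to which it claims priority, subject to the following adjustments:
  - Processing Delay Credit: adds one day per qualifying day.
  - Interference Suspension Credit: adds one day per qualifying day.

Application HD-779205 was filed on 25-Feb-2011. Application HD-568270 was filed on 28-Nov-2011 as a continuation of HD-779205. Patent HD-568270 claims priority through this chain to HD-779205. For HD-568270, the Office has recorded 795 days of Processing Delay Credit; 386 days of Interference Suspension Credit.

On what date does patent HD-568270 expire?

Earliest priority filing: 25 February 2011.
Base term: 25 February 2011 + 25 years → 25 February 2036.
Processing Delay Credit: +795 days → 30 April 2038.
Interference Suspension Credit: +386 days → 21 May 2039.

2039-05-21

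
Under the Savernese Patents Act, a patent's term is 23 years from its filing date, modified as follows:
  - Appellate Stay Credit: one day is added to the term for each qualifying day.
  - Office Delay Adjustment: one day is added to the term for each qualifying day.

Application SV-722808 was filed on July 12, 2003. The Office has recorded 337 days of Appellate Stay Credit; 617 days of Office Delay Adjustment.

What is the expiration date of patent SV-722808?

2029-02-20

Base term: filing date + 23 years → 12 July 2026.
Appellate Stay Credit: +337 days → 14 June 2027.
Office Delay Adjustment: +617 days → 20 February 2029.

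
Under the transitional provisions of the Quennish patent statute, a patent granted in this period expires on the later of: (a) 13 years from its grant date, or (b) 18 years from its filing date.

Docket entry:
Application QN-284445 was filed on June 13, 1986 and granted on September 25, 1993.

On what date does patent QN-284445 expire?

September 25, 2006

(a) grant + 13 years → 25 September 2006.
(b) filing + 18 years → 13 June 2004.
Later of the two: 25 September 2006.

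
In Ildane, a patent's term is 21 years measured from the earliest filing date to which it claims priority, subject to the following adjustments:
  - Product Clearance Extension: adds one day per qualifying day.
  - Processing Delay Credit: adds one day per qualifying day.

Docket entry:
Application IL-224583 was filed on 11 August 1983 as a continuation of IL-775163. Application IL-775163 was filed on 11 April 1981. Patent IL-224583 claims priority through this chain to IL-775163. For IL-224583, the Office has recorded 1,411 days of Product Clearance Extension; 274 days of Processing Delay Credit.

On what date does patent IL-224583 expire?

2006-11-21

Earliest priority filing: 11 April 1981.
Base term: 11 April 1981 + 21 years → 11 April 2002.
Product Clearance Extension: +1411 days → 20 February 2006.
Processing Delay Credit: +274 days → 21 November 2006.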